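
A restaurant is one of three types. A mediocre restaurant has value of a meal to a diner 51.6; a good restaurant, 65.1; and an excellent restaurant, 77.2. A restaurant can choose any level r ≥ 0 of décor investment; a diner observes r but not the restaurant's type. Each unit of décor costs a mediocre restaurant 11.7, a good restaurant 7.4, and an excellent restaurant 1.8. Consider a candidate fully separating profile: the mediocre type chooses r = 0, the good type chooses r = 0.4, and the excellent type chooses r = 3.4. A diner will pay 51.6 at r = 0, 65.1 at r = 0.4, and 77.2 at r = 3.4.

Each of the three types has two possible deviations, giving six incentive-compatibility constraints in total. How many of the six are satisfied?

5

Good (own payoff 65.1 − 7.4×0.4 = 62.14): to r=0 gives 51.6 → no gain ✓; to r=3.4 gives 77.2 − 7.4×3.4 = 52.04 → no gain ✓.
Mediocre (own payoff 51.6): to r=0.4 gives 65.1 − 11.7×0.4 = 60.42 → profitable ✗; to r=3.4 gives 77.2 − 11.7×3.4 = 37.42 → no gain ✓.
Excellent (own payoff 77.2 − 1.8×3.4 = 71.08): to r=0 gives 51.6 → no gain ✓; to r=0.4 gives 65.1 − 1.8×0.4 = 64.38 → no gain ✓.
5 of the 6 constraints hold; not an equilibrium.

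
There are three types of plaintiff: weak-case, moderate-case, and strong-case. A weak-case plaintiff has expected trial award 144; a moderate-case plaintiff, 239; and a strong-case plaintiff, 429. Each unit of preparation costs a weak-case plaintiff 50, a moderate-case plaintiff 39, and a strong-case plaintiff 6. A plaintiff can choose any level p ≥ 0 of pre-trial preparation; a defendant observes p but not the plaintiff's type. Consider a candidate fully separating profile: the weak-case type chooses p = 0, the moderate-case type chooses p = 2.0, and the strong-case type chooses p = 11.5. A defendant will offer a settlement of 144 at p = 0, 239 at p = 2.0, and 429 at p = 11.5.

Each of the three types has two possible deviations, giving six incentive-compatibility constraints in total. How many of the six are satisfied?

Moderate-case (own payoff 239 − 39×2.0 = 161): to p=0 gives 144 → no gain ✓; to p=11.5 gives 429 − 39×11.5 = -19.5 → no gain ✓.
Strong-case (own payoff 429 − 6×11.5 = 360): to p=0 gives 144 → no gain ✓; to p=2.0 gives 239 − 6×2.0 = 227 → no gain ✓.
Weak-case (own payoff 144): to p=2.0 gives 239 − 50×2.0 = 139 → no gain ✓; to p=11.5 gives 429 − 50×11.5 = -146 → no gain ✓.
6 of the 6 constraints hold; this profile is a separating equilibrium.

6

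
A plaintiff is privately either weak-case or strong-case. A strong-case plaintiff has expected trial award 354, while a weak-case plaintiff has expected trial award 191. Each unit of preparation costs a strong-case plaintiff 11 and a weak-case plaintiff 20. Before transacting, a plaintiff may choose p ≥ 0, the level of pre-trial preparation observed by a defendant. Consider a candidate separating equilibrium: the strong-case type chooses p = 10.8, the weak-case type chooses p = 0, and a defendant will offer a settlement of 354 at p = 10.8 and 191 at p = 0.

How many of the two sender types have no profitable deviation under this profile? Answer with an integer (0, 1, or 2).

2

Weak-case type: stay at 0 → 191; mimic → 354 − 20 × 10.8 = 138. IC holds (191 ≥ 138).
Strong-case type: signal → 354 − 11 × 10.8 = 235.2; deviate to 0 → 191. IC holds (235.2 ≥ 191).
2 of 2 constraints hold, so this is a separating equilibrium.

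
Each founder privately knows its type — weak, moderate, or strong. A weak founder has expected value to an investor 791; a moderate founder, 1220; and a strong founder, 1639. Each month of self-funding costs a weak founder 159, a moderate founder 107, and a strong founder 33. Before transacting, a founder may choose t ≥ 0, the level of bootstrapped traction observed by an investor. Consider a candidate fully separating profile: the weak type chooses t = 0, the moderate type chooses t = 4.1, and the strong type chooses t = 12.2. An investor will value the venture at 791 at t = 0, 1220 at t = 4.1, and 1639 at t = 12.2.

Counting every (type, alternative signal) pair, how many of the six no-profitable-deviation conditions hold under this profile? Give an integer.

Weak (own payoff 791): to t=4.1 gives 1220 − 159×4.1 = 568.1 → no gain ✓; to t=12.2 gives 1639 − 159×12.2 = -300.8 → no gain ✓.
Moderate (own payoff 1220 − 107×4.1 = 781.3): to t=0 gives 791 → profitable ✗; to t=12.2 gives 1639 − 107×12.2 = 333.6 → no gain ✓.
Strong (own payoff 1639 − 33×12.2 = 1236.4): to t=0 gives 791 → no gain ✓; to t=4.1 gives 1220 − 33×4.1 = 1084.7 → no gain ✓.
5 of the 6 constraints hold; not an equilibrium.

5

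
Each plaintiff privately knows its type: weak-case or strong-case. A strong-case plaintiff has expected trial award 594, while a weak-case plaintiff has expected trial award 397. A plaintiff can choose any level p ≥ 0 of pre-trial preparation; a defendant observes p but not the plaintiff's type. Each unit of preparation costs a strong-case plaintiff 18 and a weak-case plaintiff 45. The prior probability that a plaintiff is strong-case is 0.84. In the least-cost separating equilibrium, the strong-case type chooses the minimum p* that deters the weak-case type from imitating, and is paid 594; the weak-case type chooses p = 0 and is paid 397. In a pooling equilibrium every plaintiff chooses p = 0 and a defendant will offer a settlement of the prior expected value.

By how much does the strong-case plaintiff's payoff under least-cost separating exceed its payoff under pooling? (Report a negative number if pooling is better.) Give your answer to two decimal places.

Least-cost separating signal: p* solves 397 = 594 − 45·p*, so p* = (594 − 397)/45 ≈ 4.3778.
Strong-case type's separating payoff: 594 − 18 × p* = 594 − 18 × (594 − 397)/45 = 594 − 3546/45 = 515.2.
Pooling payoff: 0.84 × 594 + 0.16 × 397 = 562.48.
Difference: 515.2 − 562.48 = -47.28.
The strong-case type would prefer the pooling outcome.

-47.28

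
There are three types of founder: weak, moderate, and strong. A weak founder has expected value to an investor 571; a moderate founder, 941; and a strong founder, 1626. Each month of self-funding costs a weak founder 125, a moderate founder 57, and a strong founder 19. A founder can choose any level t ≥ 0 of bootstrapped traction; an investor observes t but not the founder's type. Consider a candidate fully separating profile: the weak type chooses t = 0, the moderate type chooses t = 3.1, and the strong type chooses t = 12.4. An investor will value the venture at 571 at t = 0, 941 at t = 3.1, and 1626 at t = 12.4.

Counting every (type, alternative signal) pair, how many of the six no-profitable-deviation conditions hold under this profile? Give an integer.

5

Moderate (own payoff 941 − 57×3.1 = 764.3): to t=0 gives 571 → no gain ✓; to t=12.4 gives 1626 − 57×12.4 = 919.2 → profitable ✗.
Weak (own payoff 571): to t=3.1 gives 941 − 125×3.1 = 553.5 → no gain ✓; to t=12.4 gives 1626 − 125×12.4 = 76 → no gain ✓.
Strong (own payoff 1626 − 19×12.4 = 1390.4): to t=0 gives 571 → no gain ✓; to t=3.1 gives 941 − 19×3.1 = 882.1 → no gain ✓.
5 of the 6 constraints hold; not an equilibrium.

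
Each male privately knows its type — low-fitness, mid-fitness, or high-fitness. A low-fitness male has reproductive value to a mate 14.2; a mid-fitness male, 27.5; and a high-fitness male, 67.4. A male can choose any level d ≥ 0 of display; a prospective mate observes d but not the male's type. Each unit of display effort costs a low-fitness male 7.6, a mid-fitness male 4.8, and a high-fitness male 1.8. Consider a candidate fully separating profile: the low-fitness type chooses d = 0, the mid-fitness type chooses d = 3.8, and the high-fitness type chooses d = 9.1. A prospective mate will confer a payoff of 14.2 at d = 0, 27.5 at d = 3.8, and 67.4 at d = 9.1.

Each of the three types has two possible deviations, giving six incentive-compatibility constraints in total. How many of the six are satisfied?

4

Low-fitness (own payoff 14.2): to d=3.8 gives 27.5 − 7.6×3.8 = -1.38 → no gain ✓; to d=9.1 gives 67.4 − 7.6×9.1 = -1.76 → no gain ✓.
Mid-fitness (own payoff 27.5 − 4.8×3.8 = 9.26): to d=0 gives 14.2 → profitable ✗; to d=9.1 gives 67.4 − 4.8×9.1 = 23.72 → profitable ✗.
High-fitness (own payoff 67.4 − 1.8×9.1 = 51.02): to d=0 gives 14.2 → no gain ✓; to d=3.8 gives 27.5 − 1.8×3.8 = 20.66 → no gain ✓.
4 of the 6 constraints hold; not an equilibrium.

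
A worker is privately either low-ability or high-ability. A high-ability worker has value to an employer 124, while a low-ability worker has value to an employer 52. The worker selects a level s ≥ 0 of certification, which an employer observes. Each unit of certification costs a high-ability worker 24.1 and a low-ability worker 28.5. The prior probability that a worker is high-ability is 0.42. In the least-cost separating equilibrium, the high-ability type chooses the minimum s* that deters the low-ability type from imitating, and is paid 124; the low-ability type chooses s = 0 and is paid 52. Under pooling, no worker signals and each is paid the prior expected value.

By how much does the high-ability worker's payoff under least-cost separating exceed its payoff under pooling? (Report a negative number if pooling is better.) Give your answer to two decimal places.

Least-cost separating signal: s* solves 52 = 124 − 28.5·s*, so s* = (124 − 52)/28.5 ≈ 2.5263.
High-ability type's separating payoff: 124 − 24.1 × s* = 124 − 24.1 × (124 − 52)/28.5 = 124 − 1735.2/28.5 ≈ 63.1158.
Pooling payoff: 0.42 × 124 + 0.58 × 52 = 82.24.
Difference: 63.1158 − 82.24 = -19.1242, i.e. -19.12 to two decimal places.
The high-ability type would prefer the pooling outcome.

-19.12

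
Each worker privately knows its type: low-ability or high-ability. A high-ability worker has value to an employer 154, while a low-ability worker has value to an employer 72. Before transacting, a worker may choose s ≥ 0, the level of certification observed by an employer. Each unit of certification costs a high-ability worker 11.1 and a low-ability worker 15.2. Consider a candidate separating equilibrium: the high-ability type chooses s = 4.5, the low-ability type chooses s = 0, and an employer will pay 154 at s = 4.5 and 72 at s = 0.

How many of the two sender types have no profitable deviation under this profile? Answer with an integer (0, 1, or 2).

Low-ability type: stay at 0 → 72; mimic → 154 − 15.2 × 4.5 = 85.6. IC fails (72 < 85.6).
High-ability type: signal → 154 − 11.1 × 4.5 = 104.05; deviate to 0 → 72. IC holds (104.05 ≥ 72).
1 of 2 constraints hold, so this profile is not an equilibrium.

1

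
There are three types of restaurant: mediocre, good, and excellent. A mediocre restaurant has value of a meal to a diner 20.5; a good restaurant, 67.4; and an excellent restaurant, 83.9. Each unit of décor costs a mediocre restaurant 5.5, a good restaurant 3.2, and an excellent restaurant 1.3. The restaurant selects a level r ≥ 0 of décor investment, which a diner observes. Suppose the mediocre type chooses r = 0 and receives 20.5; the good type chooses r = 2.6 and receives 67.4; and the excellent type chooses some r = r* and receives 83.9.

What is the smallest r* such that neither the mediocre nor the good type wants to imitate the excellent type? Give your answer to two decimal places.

11.53

Mediocre type (on-path payoff 20.5) won't mimic when 20.5 ≥ 83.9 − 5.5·r*, i.e. r* ≥ 11.53.
Good type (on-path payoff 67.4 − 3.2×2.6 = 59.08) won't mimic when 59.08 ≥ 83.9 − 3.2·r*, i.e. r* ≥ 7.76.
Both must hold, so r* = max(11.53, 7.76) = 11.53. The mediocre type's constraint binds.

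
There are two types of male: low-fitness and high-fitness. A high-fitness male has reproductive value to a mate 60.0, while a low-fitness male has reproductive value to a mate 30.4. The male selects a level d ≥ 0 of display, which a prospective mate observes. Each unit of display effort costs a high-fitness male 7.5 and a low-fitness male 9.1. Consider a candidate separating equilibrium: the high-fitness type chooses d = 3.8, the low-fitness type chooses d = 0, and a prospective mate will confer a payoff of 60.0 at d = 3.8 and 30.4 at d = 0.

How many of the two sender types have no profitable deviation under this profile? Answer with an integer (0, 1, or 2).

2

Low-fitness type: stay at 0 → 30.4; mimic → 60.0 − 9.1 × 3.8 = 25.42. IC holds (30.4 ≥ 25.42).
High-fitness type: signal → 60.0 − 7.5 × 3.8 = 31.5; deviate to 0 → 30.4. IC holds (31.5 ≥ 30.4).
2 of 2 constraints hold, so this is a separating equilibrium.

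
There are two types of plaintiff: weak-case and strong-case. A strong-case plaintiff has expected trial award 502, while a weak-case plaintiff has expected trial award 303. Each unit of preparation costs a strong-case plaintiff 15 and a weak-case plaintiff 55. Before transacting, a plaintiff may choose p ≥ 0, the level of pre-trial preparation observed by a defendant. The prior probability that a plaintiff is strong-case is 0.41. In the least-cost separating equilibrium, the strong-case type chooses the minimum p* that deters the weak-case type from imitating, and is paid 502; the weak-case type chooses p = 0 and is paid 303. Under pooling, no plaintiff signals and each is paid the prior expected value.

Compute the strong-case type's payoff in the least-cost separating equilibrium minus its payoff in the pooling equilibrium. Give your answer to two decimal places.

63.14

Least-cost separating signal: p* solves 303 = 502 − 55·p*, so p* = (502 − 303)/55 ≈ 3.6182.
Strong-case type's separating payoff: 502 − 15 × p* = 502 − 15 × (502 − 303)/55 = 502 − 2985/55 ≈ 447.7273.
Pooling payoff: 0.41 × 502 + 0.59 × 303 = 384.59.
Difference: 447.7273 − 384.59 = 63.1373, i.e. 63.14 to two decimal places.
The strong-case type prefers to separate.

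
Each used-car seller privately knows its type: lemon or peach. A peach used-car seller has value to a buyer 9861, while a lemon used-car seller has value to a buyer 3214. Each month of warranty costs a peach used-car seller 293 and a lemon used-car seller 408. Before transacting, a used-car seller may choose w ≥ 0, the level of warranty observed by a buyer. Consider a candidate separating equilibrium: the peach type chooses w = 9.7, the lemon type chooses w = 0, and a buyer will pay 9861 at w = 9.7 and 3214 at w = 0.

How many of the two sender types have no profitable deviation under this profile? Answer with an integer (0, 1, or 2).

1

Peach type: signal → 9861 − 293 × 9.7 = 7018.9; deviate to 0 → 3214. IC holds (7018.9 ≥ 3214).
Lemon type: stay at 0 → 3214; mimic → 9861 − 408 × 9.7 = 5903.4. IC fails (3214 < 5903.4).
1 of 2 constraints hold, so this profile is not an equilibrium.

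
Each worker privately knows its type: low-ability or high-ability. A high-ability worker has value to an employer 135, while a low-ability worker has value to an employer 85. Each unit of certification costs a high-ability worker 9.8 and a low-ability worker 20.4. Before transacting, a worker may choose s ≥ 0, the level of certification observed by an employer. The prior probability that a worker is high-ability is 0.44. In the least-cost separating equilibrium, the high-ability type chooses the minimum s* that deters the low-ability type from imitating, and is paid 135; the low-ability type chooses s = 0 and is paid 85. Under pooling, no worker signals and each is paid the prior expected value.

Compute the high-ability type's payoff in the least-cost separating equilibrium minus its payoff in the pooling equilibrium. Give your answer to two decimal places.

3.98

Least-cost separating signal: s* solves 85 = 135 − 20.4·s*, so s* = (135 − 85)/20.4 ≈ 2.4510.
High-ability type's separating payoff: 135 − 9.8 × s* = 135 − 9.8 × (135 − 85)/20.4 = 135 − 490/20.4 ≈ 110.9804.
Pooling payoff: 0.44 × 135 + 0.56 × 85 = 107.
Difference: 110.9804 − 107 = 3.9804, i.e. 3.98 to two decimal places.
The high-ability type prefers to separate.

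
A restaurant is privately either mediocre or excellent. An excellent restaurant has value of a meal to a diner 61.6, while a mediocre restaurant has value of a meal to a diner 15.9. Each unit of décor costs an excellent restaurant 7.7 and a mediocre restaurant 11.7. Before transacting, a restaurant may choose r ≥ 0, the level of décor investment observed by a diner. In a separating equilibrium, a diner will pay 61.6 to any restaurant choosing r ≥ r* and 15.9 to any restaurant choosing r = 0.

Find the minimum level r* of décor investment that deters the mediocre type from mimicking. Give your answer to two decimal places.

3.91

A mediocre restaurant choosing r = 0 receives 15.9.
Imitating at r* instead would pay 61.6 at cost 11.7·r*, netting 61.6 − 11.7·r*.
Indifference: 15.9 = 61.6 − 11.7·r*, so r* = (61.6 − 15.9) / 11.7 ≈ 3.91.
At r* the mediocre type's incentive constraint just binds; the excellent type strictly prefers r* since its per-unit cost is lower.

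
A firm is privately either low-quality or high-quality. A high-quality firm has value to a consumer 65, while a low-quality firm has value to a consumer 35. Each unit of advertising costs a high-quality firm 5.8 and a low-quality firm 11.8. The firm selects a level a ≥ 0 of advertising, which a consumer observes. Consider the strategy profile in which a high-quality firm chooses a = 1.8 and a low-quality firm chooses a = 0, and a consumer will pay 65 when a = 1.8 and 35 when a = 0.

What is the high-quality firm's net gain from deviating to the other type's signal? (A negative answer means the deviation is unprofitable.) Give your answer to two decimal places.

Playing a = 1.8 the high-quality firm receives 65 − 5.8 × 1.8 = 54.56.
Deviating to a = 0 yields 35 instead.
Gain from deviating: 35 − 54.56 = -19.56.
The gain is negative, so the high-quality type's incentive-compatibility constraint is satisfied.

-19.56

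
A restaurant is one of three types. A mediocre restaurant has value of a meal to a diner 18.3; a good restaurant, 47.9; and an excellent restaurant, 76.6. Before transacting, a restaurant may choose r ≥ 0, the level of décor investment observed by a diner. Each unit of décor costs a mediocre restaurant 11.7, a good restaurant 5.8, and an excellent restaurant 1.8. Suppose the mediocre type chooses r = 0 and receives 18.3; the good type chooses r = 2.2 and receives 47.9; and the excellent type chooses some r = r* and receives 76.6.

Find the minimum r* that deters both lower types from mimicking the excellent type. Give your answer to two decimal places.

7.15

Good type (on-path payoff 47.9 − 5.8×2.2 = 35.14) won't mimic when 35.14 ≥ 76.6 − 5.8·r*, i.e. r* ≥ 7.15.
Mediocre type (on-path payoff 18.3) won't mimic when 18.3 ≥ 76.6 − 11.7·r*, i.e. r* ≥ 4.98.
Both must hold, so r* = max(4.98, 7.15) = 7.15. The good type's constraint binds.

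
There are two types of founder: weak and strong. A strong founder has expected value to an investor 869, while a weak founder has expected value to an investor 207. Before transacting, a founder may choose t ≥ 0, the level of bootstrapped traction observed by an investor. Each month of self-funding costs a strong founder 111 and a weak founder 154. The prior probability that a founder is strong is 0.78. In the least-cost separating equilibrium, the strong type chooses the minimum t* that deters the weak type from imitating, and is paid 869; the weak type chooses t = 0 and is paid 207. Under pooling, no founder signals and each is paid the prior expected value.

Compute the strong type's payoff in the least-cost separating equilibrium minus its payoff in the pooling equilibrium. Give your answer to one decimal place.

-331.5

Least-cost separating signal: t* solves 207 = 869 − 154·t*, so t* = (869 − 207)/154 ≈ 4.2987.
Strong type's separating payoff: 869 − 111 × t* = 869 − 111 × (869 − 207)/154 = 869 − 73482/154 ≈ 391.844.
Pooling payoff: 0.78 × 869 + 0.22 × 207 = 723.36.
Difference: 391.844 − 723.36 = -331.516, i.e. -331.5 to one decimal place.
The strong type would prefer the pooling outcome.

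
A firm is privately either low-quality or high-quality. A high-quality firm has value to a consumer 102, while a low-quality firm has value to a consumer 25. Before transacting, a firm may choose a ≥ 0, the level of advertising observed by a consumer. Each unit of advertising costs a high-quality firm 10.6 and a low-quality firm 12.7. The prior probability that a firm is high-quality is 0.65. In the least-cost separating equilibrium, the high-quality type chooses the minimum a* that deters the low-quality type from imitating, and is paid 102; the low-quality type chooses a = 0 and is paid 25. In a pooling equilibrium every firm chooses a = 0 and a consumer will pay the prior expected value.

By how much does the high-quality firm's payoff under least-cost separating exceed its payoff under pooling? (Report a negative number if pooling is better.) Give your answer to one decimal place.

Least-cost separating signal: a* solves 25 = 102 − 12.7·a*, so a* = (102 − 25)/12.7 ≈ 6.0630.
High-quality type's separating payoff: 102 − 10.6 × a* = 102 − 10.6 × (102 − 25)/12.7 = 102 − 816.2/12.7 ≈ 37.732.
Pooling payoff: 0.65 × 102 + 0.35 × 25 = 75.05.
Difference: 37.732 − 75.05 = -37.318, i.e. -37.3 to one decimal place.
The high-quality type would prefer the pooling outcome.

-37.3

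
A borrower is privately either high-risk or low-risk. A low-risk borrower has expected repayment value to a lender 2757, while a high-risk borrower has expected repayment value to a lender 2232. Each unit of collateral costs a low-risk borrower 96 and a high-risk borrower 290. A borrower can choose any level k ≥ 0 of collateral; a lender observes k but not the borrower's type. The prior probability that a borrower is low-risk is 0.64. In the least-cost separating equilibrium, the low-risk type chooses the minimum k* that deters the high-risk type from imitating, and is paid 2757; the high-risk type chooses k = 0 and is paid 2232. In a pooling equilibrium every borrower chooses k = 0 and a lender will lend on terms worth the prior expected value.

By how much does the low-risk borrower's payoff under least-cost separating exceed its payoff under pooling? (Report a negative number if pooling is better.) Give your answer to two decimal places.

15.21

Least-cost separating signal: k* solves 2232 = 2757 − 290·k*, so k* = (2757 − 2232)/290 ≈ 1.8103.
Low-risk type's separating payoff: 2757 − 96 × k* = 2757 − 96 × (2757 − 2232)/290 = 2757 − 50400/290 ≈ 2583.2069.
Pooling payoff: 0.64 × 2757 + 0.36 × 2232 = 2568.
Difference: 2583.2069 − 2568 = 15.2069, i.e. 15.21 to two decimal places.
The low-risk type prefers to separate.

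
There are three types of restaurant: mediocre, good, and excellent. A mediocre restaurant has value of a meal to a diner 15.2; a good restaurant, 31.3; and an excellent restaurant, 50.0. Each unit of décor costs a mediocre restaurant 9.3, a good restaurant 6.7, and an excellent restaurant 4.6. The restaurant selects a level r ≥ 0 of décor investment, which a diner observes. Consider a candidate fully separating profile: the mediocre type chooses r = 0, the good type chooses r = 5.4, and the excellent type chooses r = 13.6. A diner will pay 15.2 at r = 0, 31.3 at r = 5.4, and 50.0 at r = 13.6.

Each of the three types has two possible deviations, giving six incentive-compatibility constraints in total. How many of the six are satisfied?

3

Good (own payoff 31.3 − 6.7×5.4 = -4.88): to r=0 gives 15.2 → profitable ✗; to r=13.6 gives 50.0 − 6.7×13.6 = -41.12 → no gain ✓.
Excellent (own payoff 50.0 − 4.6×13.6 = -12.56): to r=0 gives 15.2 → profitable ✗; to r=5.4 gives 31.3 − 4.6×5.4 = 6.46 → profitable ✗.
Mediocre (own payoff 15.2): to r=5.4 gives 31.3 − 9.3×5.4 = -18.92 → no gain ✓; to r=13.6 gives 50.0 − 9.3×13.6 = -76.48 → no gain ✓.
3 of the 6 constraints hold; not an equilibrium.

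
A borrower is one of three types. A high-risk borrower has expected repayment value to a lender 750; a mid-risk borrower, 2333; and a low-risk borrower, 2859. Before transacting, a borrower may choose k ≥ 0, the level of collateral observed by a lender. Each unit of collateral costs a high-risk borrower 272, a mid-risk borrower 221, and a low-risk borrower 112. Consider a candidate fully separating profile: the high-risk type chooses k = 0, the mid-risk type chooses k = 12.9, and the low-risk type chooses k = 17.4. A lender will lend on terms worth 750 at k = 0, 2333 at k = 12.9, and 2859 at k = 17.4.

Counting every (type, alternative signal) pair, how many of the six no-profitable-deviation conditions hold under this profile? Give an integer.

Low-risk (own payoff 2859 − 112×17.4 = 910.2): to k=0 gives 750 → no gain ✓; to k=12.9 gives 2333 − 112×12.9 = 888.2 → no gain ✓.
High-risk (own payoff 750): to k=12.9 gives 2333 − 272×12.9 = -1175.8 → no gain ✓; to k=17.4 gives 2859 − 272×17.4 = -1873.8 → no gain ✓.
Mid-risk (own payoff 2333 − 221×12.9 = -517.9): to k=0 gives 750 → profitable ✗; to k=17.4 gives 2859 − 221×17.4 = -986.4 → no gain ✓.
5 of the 6 constraints hold; not an equilibrium.

5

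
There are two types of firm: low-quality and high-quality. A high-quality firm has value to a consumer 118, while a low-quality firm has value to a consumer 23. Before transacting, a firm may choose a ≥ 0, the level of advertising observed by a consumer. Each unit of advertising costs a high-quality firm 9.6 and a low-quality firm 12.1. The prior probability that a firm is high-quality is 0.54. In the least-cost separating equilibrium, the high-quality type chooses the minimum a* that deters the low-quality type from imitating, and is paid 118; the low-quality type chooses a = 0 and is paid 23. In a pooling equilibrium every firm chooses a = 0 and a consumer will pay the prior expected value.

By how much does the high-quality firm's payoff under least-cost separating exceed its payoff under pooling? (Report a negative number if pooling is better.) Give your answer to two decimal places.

Least-cost separating signal: a* solves 23 = 118 − 12.1·a*, so a* = (118 − 23)/12.1 ≈ 7.8512.
High-quality type's separating payoff: 118 − 9.6 × a* = 118 − 9.6 × (118 − 23)/12.1 = 118 − 912/12.1 ≈ 42.6281.
Pooling payoff: 0.54 × 118 + 0.46 × 23 = 74.3.
Difference: 42.6281 − 74.3 = -31.6719, i.e. -31.67 to two decimal places.
The high-quality type would prefer the pooling outcome.

-31.67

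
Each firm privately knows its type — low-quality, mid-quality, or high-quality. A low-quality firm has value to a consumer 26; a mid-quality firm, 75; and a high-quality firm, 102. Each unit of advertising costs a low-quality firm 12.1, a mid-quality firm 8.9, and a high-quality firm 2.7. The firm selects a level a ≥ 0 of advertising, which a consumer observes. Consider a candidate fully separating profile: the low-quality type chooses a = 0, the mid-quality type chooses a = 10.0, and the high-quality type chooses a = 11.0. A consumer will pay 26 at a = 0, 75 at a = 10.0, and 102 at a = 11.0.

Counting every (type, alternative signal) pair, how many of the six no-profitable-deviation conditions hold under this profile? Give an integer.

4

Mid-quality (own payoff 75 − 8.9×10.0 = -14): to a=0 gives 26 → profitable ✗; to a=11.0 gives 102 − 8.9×11.0 = 4.1 → profitable ✗.
High-quality (own payoff 102 − 2.7×11.0 = 72.3): to a=0 gives 26 → no gain ✓; to a=10.0 gives 75 − 2.7×10.0 = 48 → no gain ✓.
Low-quality (own payoff 26): to a=10.0 gives 75 − 12.1×10.0 = -46 → no gain ✓; to a=11.0 gives 102 − 12.1×11.0 = -31.1 → no gain ✓.
4 of the 6 constraints hold; not an equilibrium.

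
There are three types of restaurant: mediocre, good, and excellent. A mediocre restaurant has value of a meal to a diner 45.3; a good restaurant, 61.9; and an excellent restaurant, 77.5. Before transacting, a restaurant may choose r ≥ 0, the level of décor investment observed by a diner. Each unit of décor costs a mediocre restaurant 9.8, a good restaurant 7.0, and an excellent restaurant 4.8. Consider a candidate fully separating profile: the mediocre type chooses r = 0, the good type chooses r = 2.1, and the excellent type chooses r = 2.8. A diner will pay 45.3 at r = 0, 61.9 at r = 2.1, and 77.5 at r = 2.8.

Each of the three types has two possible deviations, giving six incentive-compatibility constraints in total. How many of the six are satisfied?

4

Excellent (own payoff 77.5 − 4.8×2.8 = 64.06): to r=0 gives 45.3 → no gain ✓; to r=2.1 gives 61.9 − 4.8×2.1 = 51.82 → no gain ✓.
Good (own payoff 61.9 − 7.0×2.1 = 47.2): to r=0 gives 45.3 → no gain ✓; to r=2.8 gives 77.5 − 7.0×2.8 = 57.9 → profitable ✗.
Mediocre (own payoff 45.3): to r=2.1 gives 61.9 − 9.8×2.1 = 41.32 → no gain ✓; to r=2.8 gives 77.5 − 9.8×2.8 = 50.06 → profitable ✗.
4 of the 6 constraints hold; not an equilibrium.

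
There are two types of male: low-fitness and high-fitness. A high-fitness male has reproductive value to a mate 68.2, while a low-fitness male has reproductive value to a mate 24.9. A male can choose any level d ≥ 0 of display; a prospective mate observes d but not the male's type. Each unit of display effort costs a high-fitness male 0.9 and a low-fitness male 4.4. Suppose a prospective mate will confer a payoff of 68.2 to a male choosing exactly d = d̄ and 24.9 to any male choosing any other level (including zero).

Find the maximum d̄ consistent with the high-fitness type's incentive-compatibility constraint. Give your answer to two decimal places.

Choosing d̄ yields the high-fitness type 68.2 − 0.9·d̄; choosing zero yields 24.9.
The high-fitness type is indifferent at 68.2 − 0.9·d̄ = 24.9, i.e. d̄ = (68.2 − 24.9) / 0.9 ≈ 48.11.
For any d̄ above 48.11 the high-fitness type would rather pool at zero, so separation collapses.

48.11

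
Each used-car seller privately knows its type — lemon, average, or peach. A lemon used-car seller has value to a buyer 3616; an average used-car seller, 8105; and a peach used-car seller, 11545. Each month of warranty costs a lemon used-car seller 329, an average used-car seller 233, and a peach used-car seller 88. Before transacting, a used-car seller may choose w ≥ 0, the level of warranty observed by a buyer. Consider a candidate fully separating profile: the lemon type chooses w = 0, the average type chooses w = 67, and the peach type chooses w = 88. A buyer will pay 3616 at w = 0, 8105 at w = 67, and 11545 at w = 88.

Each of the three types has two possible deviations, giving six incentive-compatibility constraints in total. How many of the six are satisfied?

Average (own payoff 8105 − 233×67 = -7506): to w=0 gives 3616 → profitable ✗; to w=88 gives 11545 − 233×88 = -8959 → no gain ✓.
Lemon (own payoff 3616): to w=67 gives 8105 − 329×67 = -13938 → no gain ✓; to w=88 gives 11545 − 329×88 = -17407 → no gain ✓.
Peach (own payoff 11545 − 88×88 = 3801): to w=0 gives 3616 → no gain ✓; to w=67 gives 8105 − 88×67 = 2209 → no gain ✓.
5 of the 6 constraints hold; not an equilibrium.

5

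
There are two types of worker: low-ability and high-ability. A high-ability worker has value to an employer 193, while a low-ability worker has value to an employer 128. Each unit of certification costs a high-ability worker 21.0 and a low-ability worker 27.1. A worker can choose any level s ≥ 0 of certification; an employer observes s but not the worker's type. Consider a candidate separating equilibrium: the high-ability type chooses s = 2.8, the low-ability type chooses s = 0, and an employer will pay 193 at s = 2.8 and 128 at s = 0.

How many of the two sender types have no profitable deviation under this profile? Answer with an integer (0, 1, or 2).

2

Low-ability type: stay at 0 → 128; mimic → 193 − 27.1 × 2.8 = 117.12. IC holds (128 ≥ 117.12).
High-ability type: signal → 193 − 21.0 × 2.8 = 134.2; deviate to 0 → 128. IC holds (134.2 ≥ 128).
2 of 2 constraints hold, so this is a separating equilibrium.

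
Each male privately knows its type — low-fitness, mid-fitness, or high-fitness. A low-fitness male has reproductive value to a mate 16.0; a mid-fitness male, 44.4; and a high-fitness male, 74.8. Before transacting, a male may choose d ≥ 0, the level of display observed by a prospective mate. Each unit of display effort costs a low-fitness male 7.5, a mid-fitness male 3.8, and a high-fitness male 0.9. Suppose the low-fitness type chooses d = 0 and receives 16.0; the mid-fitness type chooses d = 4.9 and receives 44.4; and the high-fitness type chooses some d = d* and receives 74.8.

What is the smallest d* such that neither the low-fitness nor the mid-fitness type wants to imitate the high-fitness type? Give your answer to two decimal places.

12.90

Mid-fitness type (on-path payoff 44.4 − 3.8×4.9 = 25.78) won't mimic when 25.78 ≥ 74.8 − 3.8·d*, i.e. d* ≥ 12.90.
Low-fitness type (on-path payoff 16.0) won't mimic when 16.0 ≥ 74.8 − 7.5·d*, i.e. d* ≥ 7.84.
Both must hold, so d* = max(7.84, 12.90) = 12.90. The mid-fitness type's constraint binds.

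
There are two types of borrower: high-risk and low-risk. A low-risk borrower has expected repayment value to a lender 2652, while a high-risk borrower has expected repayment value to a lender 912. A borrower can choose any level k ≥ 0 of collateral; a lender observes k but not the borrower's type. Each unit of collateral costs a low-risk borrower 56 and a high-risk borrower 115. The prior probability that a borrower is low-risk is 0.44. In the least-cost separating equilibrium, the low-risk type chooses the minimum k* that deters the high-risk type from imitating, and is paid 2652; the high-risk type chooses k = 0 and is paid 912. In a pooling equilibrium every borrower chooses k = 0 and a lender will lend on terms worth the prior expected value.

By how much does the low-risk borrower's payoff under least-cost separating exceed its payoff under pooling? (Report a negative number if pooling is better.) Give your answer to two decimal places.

127.10

Least-cost separating signal: k* solves 912 = 2652 − 115·k*, so k* = (2652 − 912)/115 ≈ 15.1304.
Low-risk type's separating payoff: 2652 − 56 × k* = 2652 − 56 × (2652 − 912)/115 = 2652 − 97440/115 ≈ 1804.6957.
Pooling payoff: 0.44 × 2652 + 0.56 × 912 = 1677.6.
Difference: 1804.6957 − 1677.6 = 127.0957, i.e. 127.10 to two decimal places.
The low-risk type prefers to separate.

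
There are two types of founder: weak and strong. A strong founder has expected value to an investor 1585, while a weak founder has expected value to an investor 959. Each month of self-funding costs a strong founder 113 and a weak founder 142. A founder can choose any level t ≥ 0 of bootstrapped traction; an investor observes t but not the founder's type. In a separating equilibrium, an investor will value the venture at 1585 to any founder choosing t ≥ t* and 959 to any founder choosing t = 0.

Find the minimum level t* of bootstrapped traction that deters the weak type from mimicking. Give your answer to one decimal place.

4.4

A weak founder choosing t = 0 receives 959.
Imitating at t* instead would pay 1585 at cost 142·t*, netting 1585 − 142·t*.
Indifference: 959 = 1585 − 142·t*, so t* = (1585 − 959) / 142 ≈ 4.4.
This is the weak type's binding incentive-compatibility constraint; any t ≥ 4.4 sustains separation on that side.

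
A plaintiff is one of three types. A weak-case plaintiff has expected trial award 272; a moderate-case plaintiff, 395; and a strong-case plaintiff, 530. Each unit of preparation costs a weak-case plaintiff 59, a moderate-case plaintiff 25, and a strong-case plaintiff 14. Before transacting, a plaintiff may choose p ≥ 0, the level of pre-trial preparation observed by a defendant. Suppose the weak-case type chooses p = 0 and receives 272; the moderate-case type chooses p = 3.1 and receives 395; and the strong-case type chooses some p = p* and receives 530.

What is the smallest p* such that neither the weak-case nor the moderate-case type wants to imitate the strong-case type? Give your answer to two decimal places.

8.50

Moderate-case type (on-path payoff 395 − 25×3.1 = 317.5) won't mimic when 317.5 ≥ 530 − 25·p*, i.e. p* ≥ 8.50.
Weak-case type (on-path payoff 272) won't mimic when 272 ≥ 530 − 59·p*, i.e. p* ≥ 4.37.
Both must hold, so p* = max(4.37, 8.50) = 8.50. The moderate-case type's constraint binds.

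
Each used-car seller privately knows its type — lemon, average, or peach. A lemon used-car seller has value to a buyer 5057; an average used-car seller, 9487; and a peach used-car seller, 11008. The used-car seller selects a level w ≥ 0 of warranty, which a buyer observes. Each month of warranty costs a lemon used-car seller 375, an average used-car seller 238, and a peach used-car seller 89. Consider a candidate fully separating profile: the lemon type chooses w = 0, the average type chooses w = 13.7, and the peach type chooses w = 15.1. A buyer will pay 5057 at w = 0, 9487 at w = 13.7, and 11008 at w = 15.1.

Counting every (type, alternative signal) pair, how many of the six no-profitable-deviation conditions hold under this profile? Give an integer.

4

Average (own payoff 9487 − 238×13.7 = 6226.4): to w=0 gives 5057 → no gain ✓; to w=15.1 gives 11008 − 238×15.1 = 7414.2 → profitable ✗.
Lemon (own payoff 5057): to w=13.7 gives 9487 − 375×13.7 = 4349.5 → no gain ✓; to w=15.1 gives 11008 − 375×15.1 = 5345.5 → profitable ✗.
Peach (own payoff 11008 − 89×15.1 = 9664.1): to w=0 gives 5057 → no gain ✓; to w=13.7 gives 9487 − 89×13.7 = 8267.7 → no gain ✓.
4 of the 6 constraints hold; not an equilibrium.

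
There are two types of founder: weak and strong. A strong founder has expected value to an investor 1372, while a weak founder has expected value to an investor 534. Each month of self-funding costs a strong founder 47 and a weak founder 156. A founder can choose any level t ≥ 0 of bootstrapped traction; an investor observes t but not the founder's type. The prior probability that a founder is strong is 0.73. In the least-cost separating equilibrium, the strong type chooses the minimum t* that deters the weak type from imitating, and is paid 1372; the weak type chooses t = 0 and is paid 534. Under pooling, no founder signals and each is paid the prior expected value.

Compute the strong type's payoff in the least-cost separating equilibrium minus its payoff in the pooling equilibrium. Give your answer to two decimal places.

Least-cost separating signal: t* solves 534 = 1372 − 156·t*, so t* = (1372 − 534)/156 ≈ 5.3718.
Strong type's separating payoff: 1372 − 47 × t* = 1372 − 47 × (1372 − 534)/156 = 1372 − 39386/156 ≈ 1119.5256.
Pooling payoff: 0.73 × 1372 + 0.27 × 534 = 1145.74.
Difference: 1119.5256 − 1145.74 = -26.2144, i.e. -26.21 to two decimal places.
The strong type would prefer the pooling outcome.

-26.21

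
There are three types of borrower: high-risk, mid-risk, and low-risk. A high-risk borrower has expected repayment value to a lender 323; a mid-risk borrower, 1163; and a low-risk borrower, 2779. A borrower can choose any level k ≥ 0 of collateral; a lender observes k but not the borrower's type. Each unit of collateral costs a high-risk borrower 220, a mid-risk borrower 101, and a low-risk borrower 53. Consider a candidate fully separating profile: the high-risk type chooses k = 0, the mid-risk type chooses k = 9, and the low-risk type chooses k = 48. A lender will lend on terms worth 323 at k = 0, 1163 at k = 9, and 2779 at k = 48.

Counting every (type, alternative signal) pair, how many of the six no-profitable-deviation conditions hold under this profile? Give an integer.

High-risk (own payoff 323): to k=9 gives 1163 − 220×9 = -817 → no gain ✓; to k=48 gives 2779 − 220×48 = -7781 → no gain ✓.
Mid-risk (own payoff 1163 − 101×9 = 254): to k=0 gives 323 → profitable ✗; to k=48 gives 2779 − 101×48 = -2069 → no gain ✓.
Low-risk (own payoff 2779 − 53×48 = 235): to k=0 gives 323 → profitable ✗; to k=9 gives 1163 − 53×9 = 686 → profitable ✗.
3 of the 6 constraints hold; not an equilibrium.

3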